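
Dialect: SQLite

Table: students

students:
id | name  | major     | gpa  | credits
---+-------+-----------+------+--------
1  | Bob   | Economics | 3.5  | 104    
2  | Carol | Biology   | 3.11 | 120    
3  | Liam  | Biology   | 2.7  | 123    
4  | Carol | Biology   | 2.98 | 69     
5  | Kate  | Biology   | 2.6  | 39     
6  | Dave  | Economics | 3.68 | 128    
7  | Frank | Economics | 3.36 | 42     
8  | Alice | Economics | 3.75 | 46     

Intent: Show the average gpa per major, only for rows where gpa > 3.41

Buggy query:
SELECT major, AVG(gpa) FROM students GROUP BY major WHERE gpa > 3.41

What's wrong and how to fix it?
Bug: WHERE cannot follow GROUP BY

Fix: Place WHERE between FROM and GROUP BY

Corrected query:
SELECT major, AVG(gpa) FROM students WHERE gpa > 3.41 GROUP BY major

Result:
major     | AVG(gpa)
----------+---------
Economics | 3.643333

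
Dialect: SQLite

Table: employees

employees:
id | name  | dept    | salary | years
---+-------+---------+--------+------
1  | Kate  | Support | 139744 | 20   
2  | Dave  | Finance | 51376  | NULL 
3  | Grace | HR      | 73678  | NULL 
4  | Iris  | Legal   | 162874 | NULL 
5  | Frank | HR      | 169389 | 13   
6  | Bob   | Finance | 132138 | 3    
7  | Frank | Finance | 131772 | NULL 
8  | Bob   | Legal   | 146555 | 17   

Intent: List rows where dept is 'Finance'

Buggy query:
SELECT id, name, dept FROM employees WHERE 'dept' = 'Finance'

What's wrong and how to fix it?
Bug: 'dept' in single quotes is a string literal, not the column; the comparison is literal-vs-literal and never true

Fix: Reference the column as dept without single quotes

Corrected query:
SELECT id, name, dept FROM employees WHERE dept = 'Finance'

Result:
id | name  | dept   
---+-------+--------
2  | Dave  | Finance
6  | Bob   | Finance
7  | Frank | Finance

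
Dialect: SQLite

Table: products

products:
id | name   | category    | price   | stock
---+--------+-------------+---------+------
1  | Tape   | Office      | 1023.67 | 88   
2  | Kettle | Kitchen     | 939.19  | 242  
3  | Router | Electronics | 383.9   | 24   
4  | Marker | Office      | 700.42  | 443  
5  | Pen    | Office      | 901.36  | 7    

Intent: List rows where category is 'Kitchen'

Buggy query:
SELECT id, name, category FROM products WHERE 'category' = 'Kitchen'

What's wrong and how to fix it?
Bug: Single quotes denote string literals in SQL; the column name is being compared as a constant string

Fix: Remove the quotes around the column name (or use double quotes for an identifier)

Corrected query:
SELECT id, name, category FROM products WHERE category = 'Kitchen'

Result:
id | name   | category
---+--------+---------
2  | Kettle | Kitchen 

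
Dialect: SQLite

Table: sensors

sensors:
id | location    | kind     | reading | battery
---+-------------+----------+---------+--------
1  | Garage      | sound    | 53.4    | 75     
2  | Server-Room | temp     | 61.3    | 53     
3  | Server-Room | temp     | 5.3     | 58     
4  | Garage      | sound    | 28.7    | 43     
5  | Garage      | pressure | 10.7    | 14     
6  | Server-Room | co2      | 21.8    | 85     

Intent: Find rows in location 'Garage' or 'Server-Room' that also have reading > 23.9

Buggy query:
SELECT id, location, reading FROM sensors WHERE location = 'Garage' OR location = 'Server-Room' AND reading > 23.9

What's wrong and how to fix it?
Bug: AND binds tighter than OR, so this parses as location = 'Garage' OR (location = 'Server-Room' AND reading > 23.9)

Fix: Group the OR with parentheses (or use IN), then AND the threshold

Corrected query:
SELECT id, location, reading FROM sensors WHERE (location = 'Garage' OR location = 'Server-Room') AND reading > 23.9

Result:
id | location    | reading
---+-------------+--------
1  | Garage      | 53.4   
2  | Server-Room | 61.3   
4  | Garage      | 28.7   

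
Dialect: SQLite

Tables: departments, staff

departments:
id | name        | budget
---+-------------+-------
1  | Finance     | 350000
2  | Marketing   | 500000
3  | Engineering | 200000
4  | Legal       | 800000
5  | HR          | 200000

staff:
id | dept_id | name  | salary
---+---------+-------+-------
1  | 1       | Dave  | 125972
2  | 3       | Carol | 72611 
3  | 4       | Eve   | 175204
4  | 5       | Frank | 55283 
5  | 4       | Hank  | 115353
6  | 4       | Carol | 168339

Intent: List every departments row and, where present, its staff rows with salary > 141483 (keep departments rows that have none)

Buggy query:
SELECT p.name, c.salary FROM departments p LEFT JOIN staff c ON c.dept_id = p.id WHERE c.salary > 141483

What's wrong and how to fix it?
Bug: A WHERE condition on the right-hand table after LEFT JOIN drops unmatched parents

Fix: Put 'c.salary > 141483' in the JOIN's ON clause instead of WHERE

Corrected query:
SELECT p.name, c.salary FROM departments p LEFT JOIN staff c ON c.dept_id = p.id AND c.salary > 141483

Result:
name        | salary
------------+-------
Finance     | NULL  
Marketing   | NULL  
Engineering | NULL  
Legal       | 168339
Legal       | 175204
HR          | NULL  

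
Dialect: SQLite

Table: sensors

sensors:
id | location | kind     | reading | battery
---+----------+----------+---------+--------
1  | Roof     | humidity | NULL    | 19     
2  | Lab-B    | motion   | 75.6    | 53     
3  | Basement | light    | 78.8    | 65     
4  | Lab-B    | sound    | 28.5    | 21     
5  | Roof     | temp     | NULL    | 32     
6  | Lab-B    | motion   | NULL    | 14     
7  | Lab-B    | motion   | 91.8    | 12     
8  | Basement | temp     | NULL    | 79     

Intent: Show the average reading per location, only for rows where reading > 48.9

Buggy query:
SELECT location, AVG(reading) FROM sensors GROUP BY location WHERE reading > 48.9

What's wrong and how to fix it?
Bug: WHERE cannot follow GROUP BY

Fix: Place WHERE between FROM and GROUP BY

Corrected query:
SELECT location, AVG(reading) FROM sensors WHERE reading > 48.9 GROUP BY location

Result:
location | AVG(reading)
---------+-------------
Basement | 78.8        
Lab-B    | 83.7        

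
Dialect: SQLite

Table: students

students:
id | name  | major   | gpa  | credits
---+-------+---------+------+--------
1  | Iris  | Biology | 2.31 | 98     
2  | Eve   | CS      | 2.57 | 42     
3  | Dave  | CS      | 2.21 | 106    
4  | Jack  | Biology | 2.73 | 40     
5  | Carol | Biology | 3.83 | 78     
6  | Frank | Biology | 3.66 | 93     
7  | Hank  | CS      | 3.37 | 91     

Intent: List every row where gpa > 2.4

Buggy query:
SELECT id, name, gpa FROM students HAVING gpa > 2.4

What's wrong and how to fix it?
Bug: HAVING filters the output of aggregation, but this query has no GROUP BY and no aggregate functions, so SQLite rejects it (HAVING clause on a non-aggregate query); the condition here is per row

Fix: Use WHERE for row-level filtering

Corrected query:
SELECT id, name, gpa FROM students WHERE gpa > 2.4

Result:
id | name  | gpa 
---+-------+-----
2  | Eve   | 2.57
4  | Jack  | 2.73
5  | Carol | 3.83
6  | Frank | 3.66
7  | Hank  | 3.37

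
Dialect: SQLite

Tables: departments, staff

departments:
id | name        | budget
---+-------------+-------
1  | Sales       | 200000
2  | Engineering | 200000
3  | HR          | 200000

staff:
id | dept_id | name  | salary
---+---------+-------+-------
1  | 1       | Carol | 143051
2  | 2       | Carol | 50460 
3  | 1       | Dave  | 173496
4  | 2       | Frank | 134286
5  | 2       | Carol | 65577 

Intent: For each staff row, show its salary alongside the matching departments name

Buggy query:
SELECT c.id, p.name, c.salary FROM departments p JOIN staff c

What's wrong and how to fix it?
Bug: Missing join condition: each staff row is matched to all departments rows instead of just its own

Fix: Specify the join condition linking the foreign key to the parent id

Corrected query:
SELECT c.id, p.name, c.salary FROM departments p JOIN staff c ON c.dept_id = p.id

Result:
id | name        | salary
---+-------------+-------
1  | Sales       | 143051
2  | Engineering | 50460 
3  | Sales       | 173496
4  | Engineering | 134286
5  | Engineering | 65577 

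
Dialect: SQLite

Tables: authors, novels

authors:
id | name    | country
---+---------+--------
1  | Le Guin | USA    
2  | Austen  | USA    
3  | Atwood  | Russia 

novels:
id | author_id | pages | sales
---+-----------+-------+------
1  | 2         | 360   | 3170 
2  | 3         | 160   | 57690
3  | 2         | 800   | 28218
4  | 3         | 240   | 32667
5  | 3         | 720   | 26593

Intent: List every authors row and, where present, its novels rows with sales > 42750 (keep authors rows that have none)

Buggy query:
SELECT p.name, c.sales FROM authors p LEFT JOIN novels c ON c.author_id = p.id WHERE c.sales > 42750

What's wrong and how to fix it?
Bug: A WHERE condition on the right-hand table after LEFT JOIN drops unmatched parents

Fix: Move the right-table condition into the ON clause so unmatched parents are kept

Corrected query:
SELECT p.name, c.sales FROM authors p LEFT JOIN novels c ON c.author_id = p.id AND c.sales > 42750

Result:
name    | sales
--------+------
Le Guin | NULL 
Austen  | NULL 
Atwood  | 57690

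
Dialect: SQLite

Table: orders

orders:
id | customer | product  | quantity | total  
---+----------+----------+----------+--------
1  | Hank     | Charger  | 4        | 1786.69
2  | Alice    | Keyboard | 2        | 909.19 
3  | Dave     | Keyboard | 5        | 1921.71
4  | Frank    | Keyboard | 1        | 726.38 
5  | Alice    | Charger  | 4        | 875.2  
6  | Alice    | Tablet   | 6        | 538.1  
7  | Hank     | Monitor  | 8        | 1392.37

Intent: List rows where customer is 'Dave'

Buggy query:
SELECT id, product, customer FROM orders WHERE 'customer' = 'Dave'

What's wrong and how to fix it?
Bug: 'customer' in single quotes is a string literal, not the column; the comparison is literal-vs-literal and never true

Fix: Remove the quotes around the column name (or use double quotes for an identifier)

Corrected query:
SELECT id, product, customer FROM orders WHERE customer = 'Dave'

Result:
id | product  | customer
---+----------+---------
3  | Keyboard | Dave    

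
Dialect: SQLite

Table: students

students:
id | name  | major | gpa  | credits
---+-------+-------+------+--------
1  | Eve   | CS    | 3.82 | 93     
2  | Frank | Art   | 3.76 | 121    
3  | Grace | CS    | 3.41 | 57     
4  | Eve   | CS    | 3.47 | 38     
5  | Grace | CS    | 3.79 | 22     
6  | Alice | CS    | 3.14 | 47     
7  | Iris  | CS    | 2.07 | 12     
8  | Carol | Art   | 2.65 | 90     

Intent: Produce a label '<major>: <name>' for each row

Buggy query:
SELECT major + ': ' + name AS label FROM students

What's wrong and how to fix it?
Bug: '+' is numeric addition; on text columns SQLite converts them to 0 instead of concatenating

Fix: Replace + with || to concatenate text

Corrected query:
SELECT major || ': ' || name AS label FROM students

Result:
label     
----------
CS: Eve   
Art: Frank
CS: Grace 
CS: Eve   
CS: Grace 
CS: Alice 
CS: Iris  
Art: Carol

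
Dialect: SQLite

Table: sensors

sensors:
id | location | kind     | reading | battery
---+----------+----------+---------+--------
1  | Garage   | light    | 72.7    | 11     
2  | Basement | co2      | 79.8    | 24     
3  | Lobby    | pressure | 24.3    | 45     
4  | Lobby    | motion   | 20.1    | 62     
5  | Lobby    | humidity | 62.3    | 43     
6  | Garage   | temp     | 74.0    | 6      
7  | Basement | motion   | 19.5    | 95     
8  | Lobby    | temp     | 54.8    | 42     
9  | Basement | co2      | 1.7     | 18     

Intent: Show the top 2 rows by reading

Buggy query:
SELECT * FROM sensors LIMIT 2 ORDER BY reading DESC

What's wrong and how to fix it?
Bug: ORDER BY cannot follow LIMIT; LIMIT is the final clause

Fix: Swap the clauses: ORDER BY first, then LIMIT

Corrected query:
SELECT * FROM sensors ORDER BY reading DESC LIMIT 2

Result:
id | location | kind | reading | battery
---+----------+------+---------+--------
2  | Basement | co2  | 79.8    | 24     
6  | Garage   | temp | 74      | 6      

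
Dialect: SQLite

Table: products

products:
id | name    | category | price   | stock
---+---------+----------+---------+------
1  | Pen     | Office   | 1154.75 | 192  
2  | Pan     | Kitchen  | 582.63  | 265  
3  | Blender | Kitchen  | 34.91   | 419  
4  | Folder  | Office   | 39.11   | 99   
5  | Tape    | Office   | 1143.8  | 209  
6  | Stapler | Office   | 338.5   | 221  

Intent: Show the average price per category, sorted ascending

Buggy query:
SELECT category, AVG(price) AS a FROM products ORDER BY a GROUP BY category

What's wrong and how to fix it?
Bug: ORDER BY appears before GROUP BY; SQL clause order requires GROUP BY first

Fix: Move ORDER BY to the end, after GROUP BY

Corrected query:
SELECT category, AVG(price) AS a FROM products GROUP BY category ORDER BY a

Result:
category | a     
---------+-------
Kitchen  | 308.77
Office   | 669.04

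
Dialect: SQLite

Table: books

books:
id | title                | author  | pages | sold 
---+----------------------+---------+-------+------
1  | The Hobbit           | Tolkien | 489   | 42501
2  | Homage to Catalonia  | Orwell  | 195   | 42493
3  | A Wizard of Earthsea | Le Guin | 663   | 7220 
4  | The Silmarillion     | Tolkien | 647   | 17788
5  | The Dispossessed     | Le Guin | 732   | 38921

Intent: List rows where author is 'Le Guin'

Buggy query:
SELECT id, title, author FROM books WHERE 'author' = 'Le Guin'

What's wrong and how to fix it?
Bug: 'author' in single quotes is a string literal, not the column; the comparison is literal-vs-literal and never true

Fix: Reference the column as author without single quotes

Corrected query:
SELECT id, title, author FROM books WHERE author = 'Le Guin'

Result:
id | title                | author 
---+----------------------+--------
3  | A Wizard of Earthsea | Le Guin
5  | The Dispossessed     | Le Guin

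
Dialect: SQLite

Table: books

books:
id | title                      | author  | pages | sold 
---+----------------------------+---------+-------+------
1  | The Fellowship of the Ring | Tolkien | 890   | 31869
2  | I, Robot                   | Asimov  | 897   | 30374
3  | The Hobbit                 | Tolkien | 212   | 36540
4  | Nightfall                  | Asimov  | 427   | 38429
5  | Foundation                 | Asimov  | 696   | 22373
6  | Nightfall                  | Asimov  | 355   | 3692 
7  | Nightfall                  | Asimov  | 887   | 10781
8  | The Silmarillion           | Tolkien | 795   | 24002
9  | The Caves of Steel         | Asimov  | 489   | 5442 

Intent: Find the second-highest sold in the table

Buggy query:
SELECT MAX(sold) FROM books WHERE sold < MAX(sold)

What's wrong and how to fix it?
Bug: MAX(sold) on the right of the comparison is an aggregate-in-WHERE error

Fix: Compute the overall MAX in a subquery, then take MAX of rows below it

Corrected query:
SELECT MAX(sold) FROM books WHERE sold < (SELECT MAX(sold) FROM books)

Result:
MAX(sold)
---------
36540    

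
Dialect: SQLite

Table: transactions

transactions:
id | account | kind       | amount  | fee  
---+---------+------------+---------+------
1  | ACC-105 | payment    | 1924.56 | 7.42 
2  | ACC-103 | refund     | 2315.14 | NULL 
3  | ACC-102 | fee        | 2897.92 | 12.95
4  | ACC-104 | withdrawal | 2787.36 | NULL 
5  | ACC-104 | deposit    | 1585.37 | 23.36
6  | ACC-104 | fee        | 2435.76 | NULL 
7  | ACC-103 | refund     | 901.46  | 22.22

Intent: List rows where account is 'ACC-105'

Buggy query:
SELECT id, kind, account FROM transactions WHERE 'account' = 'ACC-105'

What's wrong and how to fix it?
Bug: Single quotes denote string literals in SQL; the column name is being compared as a constant string

Fix: Reference the column as account without single quotes

Corrected query:
SELECT id, kind, account FROM transactions WHERE account = 'ACC-105'

Result:
id | kind    | account
---+---------+--------
1  | payment | ACC-105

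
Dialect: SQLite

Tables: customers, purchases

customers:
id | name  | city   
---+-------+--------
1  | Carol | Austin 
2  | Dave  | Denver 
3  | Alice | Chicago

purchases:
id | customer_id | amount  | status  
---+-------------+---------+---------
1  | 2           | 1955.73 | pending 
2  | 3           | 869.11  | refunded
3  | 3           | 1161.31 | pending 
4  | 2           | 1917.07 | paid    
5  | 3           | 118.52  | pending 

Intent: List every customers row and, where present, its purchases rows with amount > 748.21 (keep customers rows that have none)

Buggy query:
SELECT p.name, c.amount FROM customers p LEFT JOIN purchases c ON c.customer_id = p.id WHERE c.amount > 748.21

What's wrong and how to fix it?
Bug: Filtering c.amount in WHERE discards the NULL rows produced by LEFT JOIN, turning it into an inner join

Fix: Put 'c.amount > 748.21' in the JOIN's ON clause instead of WHERE

Corrected query:
SELECT p.name, c.amount FROM customers p LEFT JOIN purchases c ON c.customer_id = p.id AND c.amount > 748.21

Result:
name  | amount 
------+--------
Carol | NULL   
Dave  | 1917.07
Dave  | 1955.73
Alice | 869.11 
Alice | 1161.31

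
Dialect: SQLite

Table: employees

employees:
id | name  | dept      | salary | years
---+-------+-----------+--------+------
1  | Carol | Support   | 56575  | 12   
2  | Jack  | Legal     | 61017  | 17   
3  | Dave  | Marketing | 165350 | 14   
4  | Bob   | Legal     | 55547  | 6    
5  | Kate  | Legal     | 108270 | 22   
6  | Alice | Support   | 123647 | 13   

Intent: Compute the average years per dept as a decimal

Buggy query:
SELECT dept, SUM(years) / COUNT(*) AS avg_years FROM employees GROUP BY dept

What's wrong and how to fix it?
Bug: Both operands are integers, so '/' performs integer division and truncates

Fix: Cast one side to REAL so the division keeps the fractional part

Corrected query:
SELECT dept, SUM(years) * 1.0 / COUNT(*) AS avg_years FROM employees GROUP BY dept

Result:
dept      | avg_years
----------+----------
Legal     | 15       
Marketing | 14       
Support   | 12.5     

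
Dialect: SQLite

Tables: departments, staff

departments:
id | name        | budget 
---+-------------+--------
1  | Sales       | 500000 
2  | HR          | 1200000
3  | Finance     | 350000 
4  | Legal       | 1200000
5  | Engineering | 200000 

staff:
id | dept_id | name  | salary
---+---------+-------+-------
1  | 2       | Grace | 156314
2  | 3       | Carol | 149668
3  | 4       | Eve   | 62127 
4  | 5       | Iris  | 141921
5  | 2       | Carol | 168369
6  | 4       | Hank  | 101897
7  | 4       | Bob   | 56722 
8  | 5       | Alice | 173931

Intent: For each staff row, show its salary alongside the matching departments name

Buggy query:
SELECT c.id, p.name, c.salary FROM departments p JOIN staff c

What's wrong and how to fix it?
Bug: JOIN with no ON clause produces a cartesian product; every staff row pairs with every departments row

Fix: Specify the join condition linking the foreign key to the parent id

Corrected query:
SELECT c.id, p.name, c.salary FROM departments p JOIN staff c ON c.dept_id = p.id

Result:
id | name        | salary
---+-------------+-------
1  | HR          | 156314
2  | Finance     | 149668
3  | Legal       | 62127 
4  | Engineering | 141921
5  | HR          | 168369
6  | Legal       | 101897
7  | Legal       | 56722 
8  | Engineering | 173931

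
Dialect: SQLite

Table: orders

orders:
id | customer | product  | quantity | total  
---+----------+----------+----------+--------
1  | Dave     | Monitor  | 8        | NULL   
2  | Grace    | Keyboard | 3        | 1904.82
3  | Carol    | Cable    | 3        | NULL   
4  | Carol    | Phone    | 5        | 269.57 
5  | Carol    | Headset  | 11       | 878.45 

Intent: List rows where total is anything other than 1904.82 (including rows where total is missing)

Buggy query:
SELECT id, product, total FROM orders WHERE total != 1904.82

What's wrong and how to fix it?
Bug: Inequality against NULL is unknown, not true; rows with NULL are dropped

Fix: Handle NULL separately with IS NULL alongside the inequality

Corrected query:
SELECT id, product, total FROM orders WHERE total != 1904.82 OR total IS NULL

Result:
id | product | total 
---+---------+-------
1  | Monitor | NULL  
3  | Cable   | NULL  
4  | Phone   | 269.57
5  | Headset | 878.45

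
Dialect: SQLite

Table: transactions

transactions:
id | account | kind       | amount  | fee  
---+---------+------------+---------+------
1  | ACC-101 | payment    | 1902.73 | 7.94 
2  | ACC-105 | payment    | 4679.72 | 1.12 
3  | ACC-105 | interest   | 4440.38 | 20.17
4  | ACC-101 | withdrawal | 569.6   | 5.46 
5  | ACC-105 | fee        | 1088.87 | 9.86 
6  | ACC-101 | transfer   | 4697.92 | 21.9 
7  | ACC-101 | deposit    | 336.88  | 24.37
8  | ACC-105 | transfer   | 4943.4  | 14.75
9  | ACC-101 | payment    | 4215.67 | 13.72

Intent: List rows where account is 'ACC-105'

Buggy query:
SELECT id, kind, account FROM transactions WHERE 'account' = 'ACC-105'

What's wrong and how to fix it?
Bug: Single quotes denote string literals in SQL; the column name is being compared as a constant string

Fix: Reference the column as account without single quotes

Corrected query:
SELECT id, kind, account FROM transactions WHERE account = 'ACC-105'

Result:
id | kind     | account
---+----------+--------
2  | payment  | ACC-105
3  | interest | ACC-105
5  | fee      | ACC-105
8  | transfer | ACC-105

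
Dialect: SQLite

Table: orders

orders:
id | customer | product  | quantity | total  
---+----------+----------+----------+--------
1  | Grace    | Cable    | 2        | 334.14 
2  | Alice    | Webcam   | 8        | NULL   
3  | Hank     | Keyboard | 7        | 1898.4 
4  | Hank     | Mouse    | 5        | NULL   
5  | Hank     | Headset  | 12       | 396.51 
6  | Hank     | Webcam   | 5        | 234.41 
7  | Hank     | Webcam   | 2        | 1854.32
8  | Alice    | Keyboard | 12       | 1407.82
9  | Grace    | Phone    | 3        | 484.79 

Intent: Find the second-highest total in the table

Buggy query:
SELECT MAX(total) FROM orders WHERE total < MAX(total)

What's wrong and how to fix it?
Bug: The inner MAX is an aggregate inside WHERE, which is not allowed

Fix: Compute the overall MAX in a subquery, then take MAX of rows below it

Corrected query:
SELECT MAX(total) FROM orders WHERE total < (SELECT MAX(total) FROM orders)

Result:
MAX(total)
----------
1854.32   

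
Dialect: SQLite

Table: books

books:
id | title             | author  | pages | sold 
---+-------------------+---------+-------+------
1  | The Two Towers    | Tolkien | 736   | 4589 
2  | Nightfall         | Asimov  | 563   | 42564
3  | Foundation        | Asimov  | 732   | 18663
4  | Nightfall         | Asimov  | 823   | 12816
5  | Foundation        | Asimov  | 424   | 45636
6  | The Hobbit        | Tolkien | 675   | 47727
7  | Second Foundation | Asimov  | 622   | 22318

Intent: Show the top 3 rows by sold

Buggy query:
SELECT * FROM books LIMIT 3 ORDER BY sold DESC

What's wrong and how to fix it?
Bug: LIMIT must come after ORDER BY

Fix: Swap the clauses: ORDER BY first, then LIMIT

Corrected query:
SELECT * FROM books ORDER BY sold DESC LIMIT 3

Result:
id | title      | author  | pages | sold 
---+------------+---------+-------+------
6  | The Hobbit | Tolkien | 675   | 47727
5  | Foundation | Asimov  | 424   | 45636
2  | Nightfall  | Asimov  | 563   | 42564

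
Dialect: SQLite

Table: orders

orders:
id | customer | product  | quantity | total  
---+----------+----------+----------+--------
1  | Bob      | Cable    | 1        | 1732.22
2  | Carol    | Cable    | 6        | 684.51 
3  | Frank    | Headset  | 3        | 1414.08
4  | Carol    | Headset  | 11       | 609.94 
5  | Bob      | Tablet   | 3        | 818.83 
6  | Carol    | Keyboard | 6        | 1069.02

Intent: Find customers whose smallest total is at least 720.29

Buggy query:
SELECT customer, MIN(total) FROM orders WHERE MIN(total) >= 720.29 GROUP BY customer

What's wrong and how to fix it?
Bug: Aggregates like MIN are computed per group after WHERE runs

Fix: Use HAVING for the per-group MIN condition

Corrected query:
SELECT customer, MIN(total) FROM orders GROUP BY customer HAVING MIN(total) >= 720.29

Result:
customer | MIN(total)
---------+-----------
Bob      | 818.83    
Frank    | 1414.08   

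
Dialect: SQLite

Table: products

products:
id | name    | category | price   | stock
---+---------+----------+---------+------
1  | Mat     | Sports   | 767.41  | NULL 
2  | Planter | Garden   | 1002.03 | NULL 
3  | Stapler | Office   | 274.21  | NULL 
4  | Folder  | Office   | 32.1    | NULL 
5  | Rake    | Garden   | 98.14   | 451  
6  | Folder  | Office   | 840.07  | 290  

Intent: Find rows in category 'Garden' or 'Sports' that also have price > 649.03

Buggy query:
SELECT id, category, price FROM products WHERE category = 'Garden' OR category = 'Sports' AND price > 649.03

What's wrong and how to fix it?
Bug: Without parentheses, AND is evaluated before OR, so the price filter only applies to the 'Sports' branch

Fix: Add parentheses around the OR so the AND applies to both alternatives

Corrected query:
SELECT id, category, price FROM products WHERE (category = 'Garden' OR category = 'Sports') AND price > 649.03

Result:
id | category | price  
---+----------+--------
1  | Sports   | 767.41 
2  | Garden   | 1002.03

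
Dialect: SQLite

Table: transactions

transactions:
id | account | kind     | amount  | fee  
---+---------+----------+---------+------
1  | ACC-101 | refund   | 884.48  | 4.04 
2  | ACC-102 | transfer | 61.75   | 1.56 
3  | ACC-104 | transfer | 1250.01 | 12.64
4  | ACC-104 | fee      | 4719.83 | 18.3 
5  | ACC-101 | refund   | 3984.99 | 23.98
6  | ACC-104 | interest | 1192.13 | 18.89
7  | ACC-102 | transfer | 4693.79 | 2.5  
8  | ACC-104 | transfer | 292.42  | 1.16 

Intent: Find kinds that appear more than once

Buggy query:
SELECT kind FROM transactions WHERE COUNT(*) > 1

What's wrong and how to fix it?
Bug: COUNT(*) is an aggregate and cannot be used in WHERE

Fix: GROUP BY kind, then filter groups with HAVING COUNT(*) > 1

Corrected query:
SELECT kind FROM transactions GROUP BY kind HAVING COUNT(*) > 1

Result:
kind    
--------
refund  
transfer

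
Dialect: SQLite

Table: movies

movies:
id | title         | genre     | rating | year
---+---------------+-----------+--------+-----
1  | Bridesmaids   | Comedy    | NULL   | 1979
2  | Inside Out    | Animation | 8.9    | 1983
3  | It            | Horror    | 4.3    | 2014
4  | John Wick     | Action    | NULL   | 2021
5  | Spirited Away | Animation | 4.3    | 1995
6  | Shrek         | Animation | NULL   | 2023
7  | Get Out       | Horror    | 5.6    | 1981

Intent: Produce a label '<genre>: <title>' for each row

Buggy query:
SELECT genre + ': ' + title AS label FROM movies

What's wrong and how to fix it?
Bug: '+' is numeric addition; on text columns SQLite converts them to 0 instead of concatenating

Fix: Replace + with || to concatenate text

Corrected query:
SELECT genre || ': ' || title AS label FROM movies

Result:
label                   
------------------------
Comedy: Bridesmaids     
Animation: Inside Out   
Horror: It              
Action: John Wick       
Animation: Spirited Away
Animation: Shrek        
Horror: Get Out         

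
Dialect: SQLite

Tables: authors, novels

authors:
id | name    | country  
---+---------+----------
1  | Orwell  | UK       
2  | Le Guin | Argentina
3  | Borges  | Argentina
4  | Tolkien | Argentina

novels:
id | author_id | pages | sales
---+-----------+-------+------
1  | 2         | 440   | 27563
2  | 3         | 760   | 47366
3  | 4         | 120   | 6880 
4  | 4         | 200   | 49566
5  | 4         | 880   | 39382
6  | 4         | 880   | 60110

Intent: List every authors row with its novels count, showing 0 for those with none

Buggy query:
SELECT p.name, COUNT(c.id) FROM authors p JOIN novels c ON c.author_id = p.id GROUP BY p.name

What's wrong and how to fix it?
Bug: INNER JOIN drops authors rows that have no matching novels rows

Fix: Use LEFT JOIN so parents without children still appear (COUNT(c.id) gives 0)

Corrected query:
SELECT p.name, COUNT(c.id) FROM authors p LEFT JOIN novels c ON c.author_id = p.id GROUP BY p.name

Result:
name    | COUNT(c.id)
--------+------------
Borges  | 1          
Le Guin | 1          
Orwell  | 0          
Tolkien | 4          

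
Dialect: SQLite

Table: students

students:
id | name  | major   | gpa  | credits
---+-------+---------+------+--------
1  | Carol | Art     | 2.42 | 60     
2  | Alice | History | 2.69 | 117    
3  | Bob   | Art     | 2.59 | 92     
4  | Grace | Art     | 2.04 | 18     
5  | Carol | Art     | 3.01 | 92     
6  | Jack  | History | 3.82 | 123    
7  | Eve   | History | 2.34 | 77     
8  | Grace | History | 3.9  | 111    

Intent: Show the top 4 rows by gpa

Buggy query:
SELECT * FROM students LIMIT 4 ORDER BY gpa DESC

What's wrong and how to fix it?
Bug: ORDER BY cannot follow LIMIT; LIMIT is the final clause

Fix: Swap the clauses: ORDER BY first, then LIMIT

Corrected query:
SELECT * FROM students ORDER BY gpa DESC LIMIT 4

Result:
id | name  | major   | gpa  | credits
---+-------+---------+------+--------
8  | Grace | History | 3.9  | 111    
6  | Jack  | History | 3.82 | 123    
5  | Carol | Art     | 3.01 | 92     
2  | Alice | History | 2.69 | 117    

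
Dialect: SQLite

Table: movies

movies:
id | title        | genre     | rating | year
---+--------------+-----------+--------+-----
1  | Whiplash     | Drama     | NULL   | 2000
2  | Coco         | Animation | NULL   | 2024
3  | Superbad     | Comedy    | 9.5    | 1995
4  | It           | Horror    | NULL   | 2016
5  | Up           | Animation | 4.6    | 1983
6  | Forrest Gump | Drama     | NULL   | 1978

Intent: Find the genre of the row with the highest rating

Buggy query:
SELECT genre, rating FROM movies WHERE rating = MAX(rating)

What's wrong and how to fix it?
Bug: WHERE is evaluated per row; an aggregate over the whole table isn't defined there

Fix: Use a subquery: WHERE rating = (SELECT MAX(rating) FROM movies)

Corrected query:
SELECT genre, rating FROM movies WHERE rating = (SELECT MAX(rating) FROM movies)

Result:
genre  | rating
-------+-------
Comedy | 9.5   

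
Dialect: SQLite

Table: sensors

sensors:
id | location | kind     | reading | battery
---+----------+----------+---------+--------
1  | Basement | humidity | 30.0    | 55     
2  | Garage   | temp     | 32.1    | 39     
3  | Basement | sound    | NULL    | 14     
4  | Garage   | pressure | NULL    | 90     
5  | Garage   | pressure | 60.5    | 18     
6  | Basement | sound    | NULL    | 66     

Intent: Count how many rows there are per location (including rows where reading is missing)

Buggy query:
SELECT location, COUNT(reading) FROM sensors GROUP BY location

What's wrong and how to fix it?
Bug: COUNT(reading) skips NULLs, so groups with missing reading are undercounted

Fix: Use COUNT(*) to count all rows regardless of NULL

Corrected query:
SELECT location, COUNT(*) FROM sensors GROUP BY location

Result:
location | COUNT(*)
---------+---------
Basement | 3       
Garage   | 3       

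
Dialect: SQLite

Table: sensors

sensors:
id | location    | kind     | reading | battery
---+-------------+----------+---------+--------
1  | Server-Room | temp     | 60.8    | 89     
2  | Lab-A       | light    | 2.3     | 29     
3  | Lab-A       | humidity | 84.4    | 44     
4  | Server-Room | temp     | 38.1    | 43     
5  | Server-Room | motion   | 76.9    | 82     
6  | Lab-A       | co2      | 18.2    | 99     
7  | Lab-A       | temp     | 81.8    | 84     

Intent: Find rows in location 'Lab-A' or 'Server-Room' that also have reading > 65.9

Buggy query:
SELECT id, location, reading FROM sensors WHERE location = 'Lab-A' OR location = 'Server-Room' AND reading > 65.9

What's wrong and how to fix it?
Bug: AND binds tighter than OR, so this parses as location = 'Lab-A' OR (location = 'Server-Room' AND reading > 65.9)

Fix: Group the OR with parentheses (or use IN), then AND the threshold

Corrected query:
SELECT id, location, reading FROM sensors WHERE (location = 'Lab-A' OR location = 'Server-Room') AND reading > 65.9

Result:
id | location    | reading
---+-------------+--------
3  | Lab-A       | 84.4   
5  | Server-Room | 76.9   
7  | Lab-A       | 81.8   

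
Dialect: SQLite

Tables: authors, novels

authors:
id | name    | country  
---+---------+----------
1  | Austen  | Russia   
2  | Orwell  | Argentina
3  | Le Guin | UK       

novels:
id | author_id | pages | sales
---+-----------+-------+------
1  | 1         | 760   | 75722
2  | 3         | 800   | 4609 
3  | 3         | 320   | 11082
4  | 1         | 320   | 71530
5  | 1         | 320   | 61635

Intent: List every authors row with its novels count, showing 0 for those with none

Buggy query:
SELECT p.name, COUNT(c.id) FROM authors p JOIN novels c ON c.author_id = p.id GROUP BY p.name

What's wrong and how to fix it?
Bug: INNER JOIN drops authors rows that have no matching novels rows

Fix: Use LEFT JOIN so parents without children still appear (COUNT(c.id) gives 0)

Corrected query:
SELECT p.name, COUNT(c.id) FROM authors p LEFT JOIN novels c ON c.author_id = p.id GROUP BY p.name

Result:
name    | COUNT(c.id)
--------+------------
Austen  | 3          
Le Guin | 2          
Orwell  | 0          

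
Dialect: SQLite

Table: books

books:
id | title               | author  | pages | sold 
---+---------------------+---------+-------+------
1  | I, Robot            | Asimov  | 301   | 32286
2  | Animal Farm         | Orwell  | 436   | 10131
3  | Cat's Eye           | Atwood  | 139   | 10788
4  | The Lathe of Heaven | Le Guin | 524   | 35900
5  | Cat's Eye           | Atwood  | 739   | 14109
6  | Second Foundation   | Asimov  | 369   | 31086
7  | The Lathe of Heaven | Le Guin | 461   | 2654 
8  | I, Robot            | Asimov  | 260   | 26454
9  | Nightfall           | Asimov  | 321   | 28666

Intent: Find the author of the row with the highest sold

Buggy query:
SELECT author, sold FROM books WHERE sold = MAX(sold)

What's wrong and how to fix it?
Bug: MAX(sold) is an aggregate and cannot be used directly in WHERE

Fix: Wrap MAX in a scalar subquery so WHERE compares against a single value

Corrected query:
SELECT author, sold FROM books WHERE sold = (SELECT MAX(sold) FROM books)

Result:
author  | sold 
--------+------
Le Guin | 35900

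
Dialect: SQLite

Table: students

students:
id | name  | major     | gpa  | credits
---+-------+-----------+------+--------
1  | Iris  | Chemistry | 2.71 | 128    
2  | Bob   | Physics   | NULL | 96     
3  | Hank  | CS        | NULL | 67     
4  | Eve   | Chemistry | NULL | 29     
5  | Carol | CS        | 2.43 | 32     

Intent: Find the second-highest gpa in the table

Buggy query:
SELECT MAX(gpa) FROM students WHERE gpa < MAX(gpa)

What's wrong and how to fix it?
Bug: MAX(gpa) on the right of the comparison is an aggregate-in-WHERE error

Fix: Compute the overall MAX in a subquery, then take MAX of rows below it

Corrected query:
SELECT MAX(gpa) FROM students WHERE gpa < (SELECT MAX(gpa) FROM students)

Result:
MAX(gpa)
--------
2.43    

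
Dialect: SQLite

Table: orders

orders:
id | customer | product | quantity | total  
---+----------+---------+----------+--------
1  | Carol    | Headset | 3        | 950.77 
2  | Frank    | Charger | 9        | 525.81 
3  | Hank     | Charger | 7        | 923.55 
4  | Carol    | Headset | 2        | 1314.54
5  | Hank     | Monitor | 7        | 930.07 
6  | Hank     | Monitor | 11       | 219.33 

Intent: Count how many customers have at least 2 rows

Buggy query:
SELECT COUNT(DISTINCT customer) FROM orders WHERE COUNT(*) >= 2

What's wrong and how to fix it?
Bug: COUNT(*) cannot appear in WHERE; the per-group count doesn't exist yet

Fix: Use a subquery that GROUPs and filters with HAVING, then count its rows

Corrected query:
SELECT COUNT(*) FROM (SELECT customer FROM orders GROUP BY customer HAVING COUNT(*) >= 2)

Result:
COUNT(*)
--------
2       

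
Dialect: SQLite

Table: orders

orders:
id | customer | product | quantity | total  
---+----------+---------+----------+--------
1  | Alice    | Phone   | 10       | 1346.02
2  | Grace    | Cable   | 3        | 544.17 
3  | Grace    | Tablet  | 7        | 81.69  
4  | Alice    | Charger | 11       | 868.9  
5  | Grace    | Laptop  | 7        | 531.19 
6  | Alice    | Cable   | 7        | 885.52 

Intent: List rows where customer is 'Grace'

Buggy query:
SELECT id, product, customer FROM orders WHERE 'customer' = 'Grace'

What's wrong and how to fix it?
Bug: Single quotes denote string literals in SQL; the column name is being compared as a constant string

Fix: Reference the column as customer without single quotes

Corrected query:
SELECT id, product, customer FROM orders WHERE customer = 'Grace'

Result:
id | product | customer
---+---------+---------
2  | Cable   | Grace   
3  | Tablet  | Grace   
5  | Laptop  | Grace   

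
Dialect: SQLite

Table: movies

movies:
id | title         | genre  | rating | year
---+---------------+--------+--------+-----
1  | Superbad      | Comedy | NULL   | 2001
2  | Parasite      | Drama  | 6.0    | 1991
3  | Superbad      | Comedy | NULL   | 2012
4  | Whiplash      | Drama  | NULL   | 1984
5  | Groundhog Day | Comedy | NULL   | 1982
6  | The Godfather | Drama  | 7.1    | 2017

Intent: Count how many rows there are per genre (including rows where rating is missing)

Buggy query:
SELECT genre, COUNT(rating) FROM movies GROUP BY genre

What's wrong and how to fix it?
Bug: COUNT(rating) skips NULLs, so groups with missing rating are undercounted

Fix: Use COUNT(*) to count all rows regardless of NULL

Corrected query:
SELECT genre, COUNT(*) FROM movies GROUP BY genre

Result:
genre  | COUNT(*)
-------+---------
Comedy | 3       
Drama  | 3       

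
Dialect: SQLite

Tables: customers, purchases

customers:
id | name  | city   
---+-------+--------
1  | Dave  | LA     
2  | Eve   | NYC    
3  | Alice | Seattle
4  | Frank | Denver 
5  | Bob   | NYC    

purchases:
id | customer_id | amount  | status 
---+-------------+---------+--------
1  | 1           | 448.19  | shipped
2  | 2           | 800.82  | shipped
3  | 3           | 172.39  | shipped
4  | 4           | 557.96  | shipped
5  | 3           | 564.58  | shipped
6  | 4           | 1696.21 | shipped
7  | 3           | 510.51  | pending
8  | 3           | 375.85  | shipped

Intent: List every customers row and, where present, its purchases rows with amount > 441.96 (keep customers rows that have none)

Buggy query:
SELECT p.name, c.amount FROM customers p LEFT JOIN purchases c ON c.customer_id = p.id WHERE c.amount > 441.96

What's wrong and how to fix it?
Bug: A WHERE condition on the right-hand table after LEFT JOIN drops unmatched parents

Fix: Put 'c.amount > 441.96' in the JOIN's ON clause instead of WHERE

Corrected query:
SELECT p.name, c.amount FROM customers p LEFT JOIN purchases c ON c.customer_id = p.id AND c.amount > 441.96

Result:
name  | amount 
------+--------
Dave  | 448.19 
Eve   | 800.82 
Alice | 510.51 
Alice | 564.58 
Frank | 557.96 
Frank | 1696.21
Bob   | NULL   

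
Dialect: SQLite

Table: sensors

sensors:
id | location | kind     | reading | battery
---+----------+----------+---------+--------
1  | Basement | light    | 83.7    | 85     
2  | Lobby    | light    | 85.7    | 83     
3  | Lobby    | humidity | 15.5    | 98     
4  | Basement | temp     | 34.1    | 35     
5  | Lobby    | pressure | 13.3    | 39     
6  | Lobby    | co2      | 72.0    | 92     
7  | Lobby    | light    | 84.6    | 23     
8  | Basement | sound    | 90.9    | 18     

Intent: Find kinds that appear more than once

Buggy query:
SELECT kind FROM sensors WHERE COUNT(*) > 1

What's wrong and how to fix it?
Bug: WHERE can't reference COUNT(*); aggregates are computed after WHERE

Fix: Group first, then use HAVING for the count condition

Corrected query:
SELECT kind FROM sensors GROUP BY kind HAVING COUNT(*) > 1

Result:
kind 
-----
light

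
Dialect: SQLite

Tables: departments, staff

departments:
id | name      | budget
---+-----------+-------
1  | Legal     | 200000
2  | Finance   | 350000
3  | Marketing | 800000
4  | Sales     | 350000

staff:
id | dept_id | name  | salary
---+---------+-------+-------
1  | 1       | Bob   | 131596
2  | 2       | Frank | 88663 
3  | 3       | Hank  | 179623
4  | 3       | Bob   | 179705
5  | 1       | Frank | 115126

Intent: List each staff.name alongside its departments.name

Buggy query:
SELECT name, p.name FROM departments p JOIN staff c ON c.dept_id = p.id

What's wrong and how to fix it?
Bug: Both tables have a 'name' column; the unqualified reference is ambiguous

Fix: Qualify the column with its table alias (c.name)

Corrected query:
SELECT c.name, p.name FROM departments p JOIN staff c ON c.dept_id = p.id

Result:
name  | name     
------+----------
Bob   | Legal    
Frank | Finance  
Hank  | Marketing
Bob   | Marketing
Frank | Legal    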